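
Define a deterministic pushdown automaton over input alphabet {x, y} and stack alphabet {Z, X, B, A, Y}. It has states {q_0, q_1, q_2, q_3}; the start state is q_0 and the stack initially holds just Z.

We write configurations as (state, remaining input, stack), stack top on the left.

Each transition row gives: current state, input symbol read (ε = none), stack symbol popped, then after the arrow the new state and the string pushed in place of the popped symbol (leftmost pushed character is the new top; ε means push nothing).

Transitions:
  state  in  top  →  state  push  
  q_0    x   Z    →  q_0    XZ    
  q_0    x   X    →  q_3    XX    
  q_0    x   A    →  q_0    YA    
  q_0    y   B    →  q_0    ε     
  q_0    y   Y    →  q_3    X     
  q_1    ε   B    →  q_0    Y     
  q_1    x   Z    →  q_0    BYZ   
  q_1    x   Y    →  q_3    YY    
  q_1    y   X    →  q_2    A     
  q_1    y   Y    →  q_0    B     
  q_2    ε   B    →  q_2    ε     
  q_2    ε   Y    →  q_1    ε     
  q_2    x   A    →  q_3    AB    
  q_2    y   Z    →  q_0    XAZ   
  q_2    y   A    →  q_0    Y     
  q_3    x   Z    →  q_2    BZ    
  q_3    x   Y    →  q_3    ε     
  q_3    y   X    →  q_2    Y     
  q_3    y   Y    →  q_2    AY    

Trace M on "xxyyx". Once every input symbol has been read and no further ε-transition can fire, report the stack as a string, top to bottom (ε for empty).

ABZ

(q_0, xxyyx, Z)
  read x, top Z: go to q_0, push XZ → (q_0, xyyx, XZ)
  read x, top X: go to q_3, push XX → (q_3, yyx, XXZ)
  read y, top X: go to q_2, push Y → (q_2, yx, YXZ)
  ε-move, top Y: go to q_1, push ε → (q_1, yx, XZ)
  read y, top X: go to q_2, push A → (q_2, x, AZ)
  read x, top A: go to q_3, push AB → (q_3, ε, ABZ)
All input consumed in state q_3 with stack ABZ.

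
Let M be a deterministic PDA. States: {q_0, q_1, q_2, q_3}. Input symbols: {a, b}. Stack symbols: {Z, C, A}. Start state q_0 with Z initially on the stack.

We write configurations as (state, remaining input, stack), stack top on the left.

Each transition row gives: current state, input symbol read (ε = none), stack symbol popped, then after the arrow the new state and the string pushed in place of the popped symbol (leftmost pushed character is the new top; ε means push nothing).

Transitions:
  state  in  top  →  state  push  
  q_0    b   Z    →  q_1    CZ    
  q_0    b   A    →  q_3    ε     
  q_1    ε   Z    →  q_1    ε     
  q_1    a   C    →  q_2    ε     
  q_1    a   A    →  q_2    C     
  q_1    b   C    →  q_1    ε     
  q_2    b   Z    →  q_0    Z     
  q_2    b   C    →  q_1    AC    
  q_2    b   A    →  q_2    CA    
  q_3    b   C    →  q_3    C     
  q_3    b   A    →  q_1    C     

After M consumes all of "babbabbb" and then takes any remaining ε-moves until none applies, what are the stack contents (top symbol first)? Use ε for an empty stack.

ε

(q_0, babbabbb, Z) ⊢ (q_1, abbabbb, CZ) ⊢ (q_2, bbabbb, Z) ⊢ (q_0, babbb, Z) ⊢ (q_1, abbb, CZ) ⊢ (q_2, bbb, Z) ⊢ (q_0, bb, Z) ⊢ (q_1, b, CZ) ⊢ (q_1, ε, Z) ⊢ (q_1, ε, ε)
All input consumed in state q_1 with stack ε.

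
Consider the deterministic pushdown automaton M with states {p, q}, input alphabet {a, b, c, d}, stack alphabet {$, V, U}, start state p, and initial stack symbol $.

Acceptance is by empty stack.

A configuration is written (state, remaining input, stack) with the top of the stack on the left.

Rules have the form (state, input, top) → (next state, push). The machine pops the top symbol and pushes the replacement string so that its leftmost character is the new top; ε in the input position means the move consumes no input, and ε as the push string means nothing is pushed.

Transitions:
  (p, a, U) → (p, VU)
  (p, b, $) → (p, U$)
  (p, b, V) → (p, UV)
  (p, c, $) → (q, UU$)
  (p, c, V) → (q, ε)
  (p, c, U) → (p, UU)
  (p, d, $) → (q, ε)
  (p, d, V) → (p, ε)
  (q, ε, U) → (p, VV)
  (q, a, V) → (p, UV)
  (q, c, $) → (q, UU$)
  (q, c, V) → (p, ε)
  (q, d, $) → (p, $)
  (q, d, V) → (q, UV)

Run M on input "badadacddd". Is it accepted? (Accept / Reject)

(p, badadacddd, $)
  read b, top $: go to p, push U$ → (p, adadacddd, U$)
  read a, top U: go to p, push VU → (p, dadacddd, VU$)
  read d, top V: go to p, push ε → (p, adacddd, U$)
  read a, top U: go to p, push VU → (p, dacddd, VU$)
  read d, top V: go to p, push ε → (p, acddd, U$)
  read a, top U: go to p, push VU → (p, cddd, VU$)
  read c, top V: go to q, push ε → (q, ddd, U$)
  ε-move, top U: go to p, push VV → (p, ddd, VV$)
  read d, top V: go to p, push ε → (p, dd, V$)
  read d, top V: go to p, push ε → (p, d, $)
  read d, top $: go to q, push ε → (q, ε, ε)
All input consumed and the stack is empty.

Accept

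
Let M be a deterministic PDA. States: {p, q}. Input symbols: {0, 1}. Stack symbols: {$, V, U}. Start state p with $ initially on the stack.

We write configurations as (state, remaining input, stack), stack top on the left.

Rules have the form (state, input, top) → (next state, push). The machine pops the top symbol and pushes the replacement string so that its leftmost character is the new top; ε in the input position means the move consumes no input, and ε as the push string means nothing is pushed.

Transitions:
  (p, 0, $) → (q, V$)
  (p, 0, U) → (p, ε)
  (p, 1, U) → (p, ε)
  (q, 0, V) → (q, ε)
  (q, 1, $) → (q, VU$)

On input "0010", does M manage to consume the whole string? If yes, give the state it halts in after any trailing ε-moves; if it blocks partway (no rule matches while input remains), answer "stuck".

q

(p, 0010, $)
  read 0, top $: go to q, push V$ → (q, 010, V$)
  read 0, top V: go to q, push ε → (q, 10, $)
  read 1, top $: go to q, push VU$ → (q, 0, VU$)
  read 0, top V: go to q, push ε → (q, ε, U$)
All input consumed; M is in state q.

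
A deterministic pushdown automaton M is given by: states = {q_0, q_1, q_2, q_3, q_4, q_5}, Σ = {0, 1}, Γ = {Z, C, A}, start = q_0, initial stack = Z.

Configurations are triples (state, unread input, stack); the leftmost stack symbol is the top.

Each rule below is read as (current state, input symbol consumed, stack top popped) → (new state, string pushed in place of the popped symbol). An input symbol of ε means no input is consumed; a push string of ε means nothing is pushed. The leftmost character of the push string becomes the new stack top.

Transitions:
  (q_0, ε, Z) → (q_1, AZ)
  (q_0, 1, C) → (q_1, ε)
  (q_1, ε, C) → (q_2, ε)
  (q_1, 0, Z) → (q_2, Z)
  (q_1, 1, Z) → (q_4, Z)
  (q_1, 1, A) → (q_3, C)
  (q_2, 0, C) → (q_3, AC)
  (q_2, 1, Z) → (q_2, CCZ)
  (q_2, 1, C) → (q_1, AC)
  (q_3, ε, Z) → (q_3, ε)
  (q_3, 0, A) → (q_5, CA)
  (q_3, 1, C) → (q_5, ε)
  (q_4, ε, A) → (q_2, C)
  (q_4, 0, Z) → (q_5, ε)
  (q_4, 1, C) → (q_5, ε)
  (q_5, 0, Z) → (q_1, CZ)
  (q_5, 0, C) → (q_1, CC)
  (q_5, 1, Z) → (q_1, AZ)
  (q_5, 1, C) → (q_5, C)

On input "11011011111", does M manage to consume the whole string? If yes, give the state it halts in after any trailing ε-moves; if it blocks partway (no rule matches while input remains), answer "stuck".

(q_0, 11011011111, Z)
  ε-move, top Z: go to q_1, push AZ → (q_1, 11011011111, AZ)
  read 1, top A: go to q_3, push C → (q_3, 1011011111, CZ)
  read 1, top C: go to q_5, push ε → (q_5, 011011111, Z)
  read 0, top Z: go to q_1, push CZ → (q_1, 11011111, CZ)
  ε-move, top C: go to q_2, push ε → (q_2, 11011111, Z)
  read 1, top Z: go to q_2, push CCZ → (q_2, 1011111, CCZ)
  read 1, top C: go to q_1, push AC → (q_1, 011111, ACCZ)
No transition for (q_1, 0, top A); M blocks with input 011111 remaining.

stuck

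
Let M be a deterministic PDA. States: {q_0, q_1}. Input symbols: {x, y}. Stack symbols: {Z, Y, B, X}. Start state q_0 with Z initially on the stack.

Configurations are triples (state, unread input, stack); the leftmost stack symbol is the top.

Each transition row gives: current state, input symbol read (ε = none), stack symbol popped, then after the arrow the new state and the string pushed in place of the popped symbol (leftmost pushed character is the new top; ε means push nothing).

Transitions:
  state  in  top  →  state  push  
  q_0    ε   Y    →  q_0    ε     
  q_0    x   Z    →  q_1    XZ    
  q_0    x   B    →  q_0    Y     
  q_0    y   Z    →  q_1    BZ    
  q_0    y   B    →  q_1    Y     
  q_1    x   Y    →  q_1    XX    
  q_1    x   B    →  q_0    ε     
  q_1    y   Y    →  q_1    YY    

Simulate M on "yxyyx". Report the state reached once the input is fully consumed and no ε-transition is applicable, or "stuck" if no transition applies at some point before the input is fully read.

stuck

(q_0, yxyyx, Z) ⊢ (q_1, xyyx, BZ) ⊢ (q_0, yyx, Z) ⊢ (q_1, yx, BZ)
No transition for (q_1, y, top B); M blocks with input yx remaining.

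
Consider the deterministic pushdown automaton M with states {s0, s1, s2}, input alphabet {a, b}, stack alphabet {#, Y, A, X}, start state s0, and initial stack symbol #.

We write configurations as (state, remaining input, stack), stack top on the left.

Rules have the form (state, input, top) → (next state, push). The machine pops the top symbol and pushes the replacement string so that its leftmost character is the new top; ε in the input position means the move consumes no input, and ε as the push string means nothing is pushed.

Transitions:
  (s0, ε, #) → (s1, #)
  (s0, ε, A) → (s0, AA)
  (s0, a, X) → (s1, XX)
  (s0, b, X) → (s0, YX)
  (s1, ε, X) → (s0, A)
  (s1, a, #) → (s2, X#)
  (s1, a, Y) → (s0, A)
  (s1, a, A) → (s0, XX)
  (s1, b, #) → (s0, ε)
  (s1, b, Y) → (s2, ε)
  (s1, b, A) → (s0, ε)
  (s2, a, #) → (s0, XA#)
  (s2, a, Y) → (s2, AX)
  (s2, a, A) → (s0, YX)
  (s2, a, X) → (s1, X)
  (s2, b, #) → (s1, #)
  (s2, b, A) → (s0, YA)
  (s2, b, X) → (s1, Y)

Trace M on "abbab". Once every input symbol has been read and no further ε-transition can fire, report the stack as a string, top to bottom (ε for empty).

YXA#

(s0, abbab, #)
  ε-move, top #: go to s1, push # → (s1, abbab, #)
  read a, top #: go to s2, push X# → (s2, bbab, X#)
  read b, top X: go to s1, push Y → (s1, bab, Y#)
  read b, top Y: go to s2, push ε → (s2, ab, #)
  read a, top #: go to s0, push XA# → (s0, b, XA#)
  read b, top X: go to s0, push YX → (s0, ε, YXA#)
All input consumed in state s0 with stack YXA#.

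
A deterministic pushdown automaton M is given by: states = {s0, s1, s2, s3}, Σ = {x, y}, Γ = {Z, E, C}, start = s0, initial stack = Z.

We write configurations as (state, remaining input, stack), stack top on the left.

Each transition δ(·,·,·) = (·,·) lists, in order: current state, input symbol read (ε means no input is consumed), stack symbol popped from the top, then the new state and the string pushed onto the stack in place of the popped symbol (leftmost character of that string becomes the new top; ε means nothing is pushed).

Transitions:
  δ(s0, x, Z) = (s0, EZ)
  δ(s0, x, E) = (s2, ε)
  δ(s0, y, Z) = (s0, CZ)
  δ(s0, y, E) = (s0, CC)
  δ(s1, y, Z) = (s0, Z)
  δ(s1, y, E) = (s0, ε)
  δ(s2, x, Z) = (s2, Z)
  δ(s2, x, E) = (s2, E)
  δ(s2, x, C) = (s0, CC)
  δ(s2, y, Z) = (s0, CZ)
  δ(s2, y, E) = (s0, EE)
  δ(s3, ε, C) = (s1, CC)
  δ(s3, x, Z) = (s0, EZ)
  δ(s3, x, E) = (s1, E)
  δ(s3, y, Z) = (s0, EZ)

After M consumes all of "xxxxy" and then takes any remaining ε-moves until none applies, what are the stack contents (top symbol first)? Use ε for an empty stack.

CZ

(s0, xxxxy, Z) ⊢ (s0, xxxy, EZ) ⊢ (s2, xxy, Z) ⊢ (s2, xy, Z) ⊢ (s2, y, Z) ⊢ (s0, ε, CZ)
All input consumed in state s0 with stack CZ.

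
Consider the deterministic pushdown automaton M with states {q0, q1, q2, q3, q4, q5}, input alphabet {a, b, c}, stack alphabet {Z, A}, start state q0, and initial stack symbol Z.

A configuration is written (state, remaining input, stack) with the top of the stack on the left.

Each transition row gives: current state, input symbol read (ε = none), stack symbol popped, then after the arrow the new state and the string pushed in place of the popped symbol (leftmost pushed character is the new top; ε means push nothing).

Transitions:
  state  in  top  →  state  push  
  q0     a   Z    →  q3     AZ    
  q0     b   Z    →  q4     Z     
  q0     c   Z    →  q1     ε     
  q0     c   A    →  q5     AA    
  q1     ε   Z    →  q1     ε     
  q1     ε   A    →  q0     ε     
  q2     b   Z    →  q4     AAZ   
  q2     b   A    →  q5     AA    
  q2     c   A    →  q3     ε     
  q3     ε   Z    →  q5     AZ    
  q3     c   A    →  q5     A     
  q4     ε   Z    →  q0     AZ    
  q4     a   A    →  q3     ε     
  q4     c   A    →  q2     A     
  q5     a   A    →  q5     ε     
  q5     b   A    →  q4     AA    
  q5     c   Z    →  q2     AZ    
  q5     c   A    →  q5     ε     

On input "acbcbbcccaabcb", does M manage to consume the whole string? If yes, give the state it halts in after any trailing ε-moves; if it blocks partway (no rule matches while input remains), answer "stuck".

q5

(q0, acbcbbcccaabcb, Z)
  read a, top Z: go to q3, push AZ → (q3, cbcbbcccaabcb, AZ)
  read c, top A: go to q5, push A → (q5, bcbbcccaabcb, AZ)
  read b, top A: go to q4, push AA → (q4, cbbcccaabcb, AAZ)
  read c, top A: go to q2, push A → (q2, bbcccaabcb, AAZ)
  read b, top A: go to q5, push AA → (q5, bcccaabcb, AAAZ)
  read b, top A: go to q4, push AA → (q4, cccaabcb, AAAAZ)
  read c, top A: go to q2, push A → (q2, ccaabcb, AAAAZ)
  read c, top A: go to q3, push ε → (q3, caabcb, AAAZ)
  read c, top A: go to q5, push A → (q5, aabcb, AAAZ)
  read a, top A: go to q5, push ε → (q5, abcb, AAZ)
  read a, top A: go to q5, push ε → (q5, bcb, AZ)
  read b, top A: go to q4, push AA → (q4, cb, AAZ)
  read c, top A: go to q2, push A → (q2, b, AAZ)
  read b, top A: go to q5, push AA → (q5, ε, AAAZ)
All input consumed; M is in state q5.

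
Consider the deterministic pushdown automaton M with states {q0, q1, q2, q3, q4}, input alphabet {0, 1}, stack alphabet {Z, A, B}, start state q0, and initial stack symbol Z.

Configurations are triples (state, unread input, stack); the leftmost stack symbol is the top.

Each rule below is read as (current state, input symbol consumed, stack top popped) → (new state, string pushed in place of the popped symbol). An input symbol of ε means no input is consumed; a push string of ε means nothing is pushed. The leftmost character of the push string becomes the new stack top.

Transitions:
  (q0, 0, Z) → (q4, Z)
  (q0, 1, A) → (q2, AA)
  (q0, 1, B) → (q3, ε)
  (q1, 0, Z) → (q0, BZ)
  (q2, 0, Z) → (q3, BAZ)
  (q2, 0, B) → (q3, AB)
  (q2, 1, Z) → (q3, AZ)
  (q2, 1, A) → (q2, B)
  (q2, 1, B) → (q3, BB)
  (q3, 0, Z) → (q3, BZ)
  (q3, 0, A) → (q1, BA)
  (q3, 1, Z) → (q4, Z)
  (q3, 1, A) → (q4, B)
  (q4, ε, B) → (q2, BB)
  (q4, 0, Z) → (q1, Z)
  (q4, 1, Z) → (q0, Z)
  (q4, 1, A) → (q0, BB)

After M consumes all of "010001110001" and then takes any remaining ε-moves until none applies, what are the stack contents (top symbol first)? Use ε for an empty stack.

(q0, 010001110001, Z)
  read 0, top Z: go to q4, push Z → (q4, 10001110001, Z)
  read 1, top Z: go to q0, push Z → (q0, 0001110001, Z)
  read 0, top Z: go to q4, push Z → (q4, 001110001, Z)
  read 0, top Z: go to q1, push Z → (q1, 01110001, Z)
  read 0, top Z: go to q0, push BZ → (q0, 1110001, BZ)
  read 1, top B: go to q3, push ε → (q3, 110001, Z)
  read 1, top Z: go to q4, push Z → (q4, 10001, Z)
  read 1, top Z: go to q0, push Z → (q0, 0001, Z)
  read 0, top Z: go to q4, push Z → (q4, 001, Z)
  read 0, top Z: go to q1, push Z → (q1, 01, Z)
  read 0, top Z: go to q0, push BZ → (q0, 1, BZ)
  read 1, top B: go to q3, push ε → (q3, ε, Z)
All input consumed in state q3 with stack Z.

Z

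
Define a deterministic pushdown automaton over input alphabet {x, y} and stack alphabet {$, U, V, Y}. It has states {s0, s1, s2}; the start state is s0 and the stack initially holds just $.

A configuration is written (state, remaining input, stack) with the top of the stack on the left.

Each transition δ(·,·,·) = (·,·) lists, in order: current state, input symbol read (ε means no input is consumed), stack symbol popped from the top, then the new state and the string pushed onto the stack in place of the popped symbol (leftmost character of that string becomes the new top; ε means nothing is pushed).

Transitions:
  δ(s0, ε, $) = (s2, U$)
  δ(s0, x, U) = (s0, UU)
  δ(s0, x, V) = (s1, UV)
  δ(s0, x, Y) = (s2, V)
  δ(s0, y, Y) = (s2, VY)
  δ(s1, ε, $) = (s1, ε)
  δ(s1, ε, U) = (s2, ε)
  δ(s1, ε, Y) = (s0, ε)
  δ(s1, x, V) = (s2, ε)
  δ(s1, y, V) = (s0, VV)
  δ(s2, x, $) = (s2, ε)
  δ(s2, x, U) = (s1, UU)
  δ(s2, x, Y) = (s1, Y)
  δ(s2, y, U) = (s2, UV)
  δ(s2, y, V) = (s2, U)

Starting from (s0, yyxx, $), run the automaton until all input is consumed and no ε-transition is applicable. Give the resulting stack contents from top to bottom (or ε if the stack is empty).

UVV$

(s0, yyxx, $)
  ε-move, top $: go to s2, push U$ → (s2, yyxx, U$)
  read y, top U: go to s2, push UV → (s2, yxx, UV$)
  read y, top U: go to s2, push UV → (s2, xx, UVV$)
  read x, top U: go to s1, push UU → (s1, x, UUVV$)
  ε-move, top U: go to s2, push ε → (s2, x, UVV$)
  read x, top U: go to s1, push UU → (s1, ε, UUVV$)
  ε-move, top U: go to s2, push ε → (s2, ε, UVV$)
All input consumed in state s2 with stack UVV$.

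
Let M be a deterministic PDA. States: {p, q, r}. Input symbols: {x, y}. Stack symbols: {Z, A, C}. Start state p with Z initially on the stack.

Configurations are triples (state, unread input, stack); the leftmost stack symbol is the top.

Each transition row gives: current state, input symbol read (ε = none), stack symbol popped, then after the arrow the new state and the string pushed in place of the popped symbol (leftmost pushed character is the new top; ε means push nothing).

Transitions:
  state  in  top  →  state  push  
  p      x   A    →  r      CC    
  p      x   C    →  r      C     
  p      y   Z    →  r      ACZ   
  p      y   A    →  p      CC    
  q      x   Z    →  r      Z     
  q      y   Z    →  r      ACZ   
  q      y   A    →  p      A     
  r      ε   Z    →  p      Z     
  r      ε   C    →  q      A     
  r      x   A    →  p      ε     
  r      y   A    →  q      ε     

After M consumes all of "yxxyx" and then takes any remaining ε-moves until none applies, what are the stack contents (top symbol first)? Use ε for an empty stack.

ACZ

(p, yxxyx, Z)
  read y, top Z: go to r, push ACZ → (r, xxyx, ACZ)
  read x, top A: go to p, push ε → (p, xyx, CZ)
  read x, top C: go to r, push C → (r, yx, CZ)
  ε-move, top C: go to q, push A → (q, yx, AZ)
  read y, top A: go to p, push A → (p, x, AZ)
  read x, top A: go to r, push CC → (r, ε, CCZ)
  ε-move, top C: go to q, push A → (q, ε, ACZ)
All input consumed in state q with stack ACZ.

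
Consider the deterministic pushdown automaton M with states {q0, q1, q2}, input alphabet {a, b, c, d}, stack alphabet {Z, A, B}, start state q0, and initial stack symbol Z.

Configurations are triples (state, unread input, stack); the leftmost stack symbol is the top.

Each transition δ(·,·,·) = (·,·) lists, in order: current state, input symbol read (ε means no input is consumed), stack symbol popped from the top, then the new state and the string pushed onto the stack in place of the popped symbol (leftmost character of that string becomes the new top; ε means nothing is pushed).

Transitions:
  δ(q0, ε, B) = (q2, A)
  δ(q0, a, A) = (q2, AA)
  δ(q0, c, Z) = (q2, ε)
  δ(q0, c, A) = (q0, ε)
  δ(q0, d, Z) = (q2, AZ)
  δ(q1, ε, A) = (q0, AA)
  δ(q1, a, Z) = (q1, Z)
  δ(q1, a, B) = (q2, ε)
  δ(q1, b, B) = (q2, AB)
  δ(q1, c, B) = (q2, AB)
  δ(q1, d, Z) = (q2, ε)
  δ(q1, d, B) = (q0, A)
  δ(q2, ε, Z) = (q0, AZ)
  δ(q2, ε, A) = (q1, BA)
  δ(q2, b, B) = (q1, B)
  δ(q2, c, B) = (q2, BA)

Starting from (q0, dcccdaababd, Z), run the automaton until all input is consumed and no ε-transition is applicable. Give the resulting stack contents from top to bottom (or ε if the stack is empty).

(q0, dcccdaababd, Z)
  read d, top Z: go to q2, push AZ → (q2, cccdaababd, AZ)
  ε-move, top A: go to q1, push BA → (q1, cccdaababd, BAZ)
  read c, top B: go to q2, push AB → (q2, ccdaababd, ABAZ)
  ε-move, top A: go to q1, push BA → (q1, ccdaababd, BABAZ)
  read c, top B: go to q2, push AB → (q2, cdaababd, ABABAZ)
  ε-move, top A: go to q1, push BA → (q1, cdaababd, BABABAZ)
  read c, top B: go to q2, push AB → (q2, daababd, ABABABAZ)
  ε-move, top A: go to q1, push BA → (q1, daababd, BABABABAZ)
  read d, top B: go to q0, push A → (q0, aababd, AABABABAZ)
  read a, top A: go to q2, push AA → (q2, ababd, AAABABABAZ)
  ε-move, top A: go to q1, push BA → (q1, ababd, BAAABABABAZ)
  read a, top B: go to q2, push ε → (q2, babd, AAABABABAZ)
  ε-move, top A: go to q1, push BA → (q1, babd, BAAABABABAZ)
  read b, top B: go to q2, push AB → (q2, abd, ABAAABABABAZ)
  ε-move, top A: go to q1, push BA → (q1, abd, BABAAABABABAZ)
  read a, top B: go to q2, push ε → (q2, bd, ABAAABABABAZ)
  ε-move, top A: go to q1, push BA → (q1, bd, BABAAABABABAZ)
  read b, top B: go to q2, push AB → (q2, d, ABABAAABABABAZ)
  ε-move, top A: go to q1, push BA → (q1, d, BABABAAABABABAZ)
  read d, top B: go to q0, push A → (q0, ε, AABABAAABABABAZ)
All input consumed in state q0 with stack AABABAAABABABAZ.

AABABAAABABABAZ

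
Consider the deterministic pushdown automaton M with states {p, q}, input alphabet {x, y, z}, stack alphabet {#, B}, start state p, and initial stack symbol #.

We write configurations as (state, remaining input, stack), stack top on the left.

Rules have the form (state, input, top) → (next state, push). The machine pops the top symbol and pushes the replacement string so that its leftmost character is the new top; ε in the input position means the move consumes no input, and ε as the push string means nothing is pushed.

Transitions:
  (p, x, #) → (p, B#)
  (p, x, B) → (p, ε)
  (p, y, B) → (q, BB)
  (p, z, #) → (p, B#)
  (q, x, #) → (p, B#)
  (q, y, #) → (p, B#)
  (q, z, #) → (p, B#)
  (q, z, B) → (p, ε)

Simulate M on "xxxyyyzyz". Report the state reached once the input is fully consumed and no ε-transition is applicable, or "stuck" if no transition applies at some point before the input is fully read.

(p, xxxyyyzyz, #)
  read x, top #: go to p, push B# → (p, xxyyyzyz, B#)
  read x, top B: go to p, push ε → (p, xyyyzyz, #)
  read x, top #: go to p, push B# → (p, yyyzyz, B#)
  read y, top B: go to q, push BB → (q, yyzyz, BB#)
No transition for (q, y, top B); M blocks with input yyzyz remaining.

stuck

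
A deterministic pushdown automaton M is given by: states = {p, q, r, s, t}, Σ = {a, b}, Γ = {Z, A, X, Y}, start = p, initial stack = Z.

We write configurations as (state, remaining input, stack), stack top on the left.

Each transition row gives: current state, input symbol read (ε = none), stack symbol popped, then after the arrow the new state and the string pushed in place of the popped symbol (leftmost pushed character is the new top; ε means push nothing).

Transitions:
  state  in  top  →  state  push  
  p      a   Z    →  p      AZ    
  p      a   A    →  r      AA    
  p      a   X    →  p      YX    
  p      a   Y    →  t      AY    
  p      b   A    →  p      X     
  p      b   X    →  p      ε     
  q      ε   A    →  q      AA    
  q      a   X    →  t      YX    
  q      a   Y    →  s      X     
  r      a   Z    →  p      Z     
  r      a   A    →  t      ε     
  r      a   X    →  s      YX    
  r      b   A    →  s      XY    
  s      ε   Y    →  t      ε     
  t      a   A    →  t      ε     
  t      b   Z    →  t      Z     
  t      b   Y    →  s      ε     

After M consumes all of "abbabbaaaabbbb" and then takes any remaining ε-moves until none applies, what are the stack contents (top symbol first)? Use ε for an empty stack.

Z

(p, abbabbaaaabbbb, Z)
  read a, top Z: go to p, push AZ → (p, bbabbaaaabbbb, AZ)
  read b, top A: go to p, push X → (p, babbaaaabbbb, XZ)
  read b, top X: go to p, push ε → (p, abbaaaabbbb, Z)
  read a, top Z: go to p, push AZ → (p, bbaaaabbbb, AZ)
  read b, top A: go to p, push X → (p, baaaabbbb, XZ)
  read b, top X: go to p, push ε → (p, aaaabbbb, Z)
  read a, top Z: go to p, push AZ → (p, aaabbbb, AZ)
  read a, top A: go to r, push AA → (r, aabbbb, AAZ)
  read a, top A: go to t, push ε → (t, abbbb, AZ)
  read a, top A: go to t, push ε → (t, bbbb, Z)
  read b, top Z: go to t, push Z → (t, bbb, Z)
  read b, top Z: go to t, push Z → (t, bb, Z)
  read b, top Z: go to t, push Z → (t, b, Z)
  read b, top Z: go to t, push Z → (t, ε, Z)
All input consumed in state t with stack Z.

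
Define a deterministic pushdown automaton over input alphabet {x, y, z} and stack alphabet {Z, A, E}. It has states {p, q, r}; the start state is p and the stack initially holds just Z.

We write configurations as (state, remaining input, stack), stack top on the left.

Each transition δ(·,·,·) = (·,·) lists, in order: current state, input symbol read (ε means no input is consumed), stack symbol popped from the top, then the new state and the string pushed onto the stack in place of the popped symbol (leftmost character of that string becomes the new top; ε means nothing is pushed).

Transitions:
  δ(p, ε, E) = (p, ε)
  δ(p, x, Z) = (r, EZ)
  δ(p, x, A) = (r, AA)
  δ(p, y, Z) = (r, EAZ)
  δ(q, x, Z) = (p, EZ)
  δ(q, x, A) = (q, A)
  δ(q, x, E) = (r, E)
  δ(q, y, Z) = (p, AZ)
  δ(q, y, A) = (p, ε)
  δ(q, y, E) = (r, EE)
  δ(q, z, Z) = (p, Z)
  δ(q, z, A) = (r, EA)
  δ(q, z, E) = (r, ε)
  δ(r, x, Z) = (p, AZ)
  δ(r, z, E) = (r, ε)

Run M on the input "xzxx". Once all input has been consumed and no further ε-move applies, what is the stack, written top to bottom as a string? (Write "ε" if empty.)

AAZ

(p, xzxx, Z) ⊢ (r, zxx, EZ) ⊢ (r, xx, Z) ⊢ (p, x, AZ) ⊢ (r, ε, AAZ)
All input consumed in state r with stack AAZ.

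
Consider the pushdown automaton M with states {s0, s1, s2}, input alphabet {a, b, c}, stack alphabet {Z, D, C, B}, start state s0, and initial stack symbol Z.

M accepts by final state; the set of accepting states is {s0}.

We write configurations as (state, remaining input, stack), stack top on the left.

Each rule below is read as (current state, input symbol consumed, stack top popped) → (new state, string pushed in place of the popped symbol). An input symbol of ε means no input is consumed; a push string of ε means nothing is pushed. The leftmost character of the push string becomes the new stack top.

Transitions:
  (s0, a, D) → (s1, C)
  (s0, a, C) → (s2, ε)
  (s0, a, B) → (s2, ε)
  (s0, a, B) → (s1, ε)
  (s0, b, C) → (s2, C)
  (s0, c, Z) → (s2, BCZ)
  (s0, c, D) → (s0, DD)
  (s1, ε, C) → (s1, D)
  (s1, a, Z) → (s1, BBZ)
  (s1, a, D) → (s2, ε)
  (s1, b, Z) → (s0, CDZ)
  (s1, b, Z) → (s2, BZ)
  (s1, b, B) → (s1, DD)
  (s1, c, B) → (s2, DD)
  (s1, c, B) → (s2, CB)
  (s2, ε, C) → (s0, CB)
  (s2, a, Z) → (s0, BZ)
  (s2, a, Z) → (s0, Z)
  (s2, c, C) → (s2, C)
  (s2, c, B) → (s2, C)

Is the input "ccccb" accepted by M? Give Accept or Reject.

Accept

One accepting computation: (s0, ccccb, Z) ⊢ (s2, cccb, BCZ) ⊢ (s2, ccb, CCZ) ⊢ (s2, cb, CCZ) ⊢ (s2, b, CCZ) ⊢ (s0, b, CBCZ) ⊢ (s2, ε, CBCZ) ⊢ (s0, ε, CBBCZ)
All input consumed and state s0 ∈ F.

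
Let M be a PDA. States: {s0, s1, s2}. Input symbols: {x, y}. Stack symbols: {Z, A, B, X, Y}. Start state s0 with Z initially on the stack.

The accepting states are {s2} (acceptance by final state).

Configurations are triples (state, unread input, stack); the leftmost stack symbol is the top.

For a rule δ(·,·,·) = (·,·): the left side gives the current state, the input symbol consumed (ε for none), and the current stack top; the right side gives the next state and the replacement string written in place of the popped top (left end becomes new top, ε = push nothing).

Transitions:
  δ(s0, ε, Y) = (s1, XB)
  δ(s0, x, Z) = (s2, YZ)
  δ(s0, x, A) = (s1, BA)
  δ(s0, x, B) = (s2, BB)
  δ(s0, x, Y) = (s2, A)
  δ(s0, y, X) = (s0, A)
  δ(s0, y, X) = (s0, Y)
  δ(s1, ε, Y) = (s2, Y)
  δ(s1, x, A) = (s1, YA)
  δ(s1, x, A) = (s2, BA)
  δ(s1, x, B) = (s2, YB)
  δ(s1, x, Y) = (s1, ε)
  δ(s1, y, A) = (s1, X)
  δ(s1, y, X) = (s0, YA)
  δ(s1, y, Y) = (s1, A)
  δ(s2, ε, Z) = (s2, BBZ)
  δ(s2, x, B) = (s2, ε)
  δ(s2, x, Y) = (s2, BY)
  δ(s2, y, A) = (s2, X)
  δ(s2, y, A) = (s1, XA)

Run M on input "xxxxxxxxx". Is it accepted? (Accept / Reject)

One accepting computation: (s0, xxxxxxxxx, Z) ⊢ (s2, xxxxxxxx, YZ) ⊢ (s2, xxxxxxx, BYZ) ⊢ (s2, xxxxxx, YZ) ⊢ (s2, xxxxx, BYZ) ⊢ (s2, xxxx, YZ) ⊢ (s2, xxx, BYZ) ⊢ (s2, xx, YZ) ⊢ (s2, x, BYZ) ⊢ (s2, ε, YZ)
All input consumed and state s2 ∈ F.

Accept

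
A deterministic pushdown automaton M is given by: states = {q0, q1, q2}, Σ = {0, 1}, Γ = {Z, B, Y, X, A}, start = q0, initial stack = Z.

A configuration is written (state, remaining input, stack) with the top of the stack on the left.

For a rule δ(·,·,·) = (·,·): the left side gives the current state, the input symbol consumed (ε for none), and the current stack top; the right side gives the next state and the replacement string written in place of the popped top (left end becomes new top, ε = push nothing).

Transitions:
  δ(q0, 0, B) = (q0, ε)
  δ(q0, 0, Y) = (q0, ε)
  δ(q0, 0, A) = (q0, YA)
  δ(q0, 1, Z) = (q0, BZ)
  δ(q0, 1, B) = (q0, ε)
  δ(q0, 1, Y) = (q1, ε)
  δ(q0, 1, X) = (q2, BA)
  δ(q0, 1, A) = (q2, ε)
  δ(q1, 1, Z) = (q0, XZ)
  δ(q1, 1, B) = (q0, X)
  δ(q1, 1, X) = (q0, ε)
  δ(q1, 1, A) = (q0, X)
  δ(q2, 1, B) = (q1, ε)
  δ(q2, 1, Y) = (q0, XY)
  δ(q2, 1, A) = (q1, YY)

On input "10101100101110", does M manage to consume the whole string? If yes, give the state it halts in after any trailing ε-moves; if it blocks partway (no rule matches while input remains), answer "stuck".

stuck

(q0, 10101100101110, Z)
  read 1, top Z: go to q0, push BZ → (q0, 0101100101110, BZ)
  read 0, top B: go to q0, push ε → (q0, 101100101110, Z)
  read 1, top Z: go to q0, push BZ → (q0, 01100101110, BZ)
  read 0, top B: go to q0, push ε → (q0, 1100101110, Z)
  read 1, top Z: go to q0, push BZ → (q0, 100101110, BZ)
  read 1, top B: go to q0, push ε → (q0, 00101110, Z)
No transition for (q0, 0, top Z); M blocks with input 00101110 remaining.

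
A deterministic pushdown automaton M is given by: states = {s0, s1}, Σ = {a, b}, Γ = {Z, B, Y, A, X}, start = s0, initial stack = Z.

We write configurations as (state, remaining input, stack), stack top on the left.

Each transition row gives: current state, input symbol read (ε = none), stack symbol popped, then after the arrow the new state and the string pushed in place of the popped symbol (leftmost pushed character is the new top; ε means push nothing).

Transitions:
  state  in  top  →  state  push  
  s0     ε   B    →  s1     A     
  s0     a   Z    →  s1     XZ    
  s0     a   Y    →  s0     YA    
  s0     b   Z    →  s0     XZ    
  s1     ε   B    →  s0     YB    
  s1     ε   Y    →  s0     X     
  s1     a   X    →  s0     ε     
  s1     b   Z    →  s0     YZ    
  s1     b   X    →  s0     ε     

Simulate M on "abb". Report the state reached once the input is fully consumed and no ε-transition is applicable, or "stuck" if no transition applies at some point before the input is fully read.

s0

(s0, abb, Z)
  read a, top Z: go to s1, push XZ → (s1, bb, XZ)
  read b, top X: go to s0, push ε → (s0, b, Z)
  read b, top Z: go to s0, push XZ → (s0, ε, XZ)
All input consumed; M is in state s0.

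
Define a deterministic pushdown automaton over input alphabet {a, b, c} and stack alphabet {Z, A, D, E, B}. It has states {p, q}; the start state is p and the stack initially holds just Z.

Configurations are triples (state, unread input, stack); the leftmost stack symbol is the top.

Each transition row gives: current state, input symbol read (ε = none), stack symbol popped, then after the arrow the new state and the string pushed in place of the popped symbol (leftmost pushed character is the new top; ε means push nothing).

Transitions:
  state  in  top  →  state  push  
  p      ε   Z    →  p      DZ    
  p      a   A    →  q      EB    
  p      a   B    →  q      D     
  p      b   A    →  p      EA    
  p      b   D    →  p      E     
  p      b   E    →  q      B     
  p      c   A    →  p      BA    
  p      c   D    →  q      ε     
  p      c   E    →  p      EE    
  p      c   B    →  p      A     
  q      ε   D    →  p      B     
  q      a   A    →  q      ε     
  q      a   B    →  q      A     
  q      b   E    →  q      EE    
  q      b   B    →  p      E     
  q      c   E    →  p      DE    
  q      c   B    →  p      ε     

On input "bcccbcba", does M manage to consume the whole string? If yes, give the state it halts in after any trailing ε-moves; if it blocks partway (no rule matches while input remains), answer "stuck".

q

(p, bcccbcba, Z)
  ε-move, top Z: go to p, push DZ → (p, bcccbcba, DZ)
  read b, top D: go to p, push E → (p, cccbcba, EZ)
  read c, top E: go to p, push EE → (p, ccbcba, EEZ)
  read c, top E: go to p, push EE → (p, cbcba, EEEZ)
  read c, top E: go to p, push EE → (p, bcba, EEEEZ)
  read b, top E: go to q, push B → (q, cba, BEEEZ)
  read c, top B: go to p, push ε → (p, ba, EEEZ)
  read b, top E: go to q, push B → (q, a, BEEZ)
  read a, top B: go to q, push A → (q, ε, AEEZ)
All input consumed; M is in state q.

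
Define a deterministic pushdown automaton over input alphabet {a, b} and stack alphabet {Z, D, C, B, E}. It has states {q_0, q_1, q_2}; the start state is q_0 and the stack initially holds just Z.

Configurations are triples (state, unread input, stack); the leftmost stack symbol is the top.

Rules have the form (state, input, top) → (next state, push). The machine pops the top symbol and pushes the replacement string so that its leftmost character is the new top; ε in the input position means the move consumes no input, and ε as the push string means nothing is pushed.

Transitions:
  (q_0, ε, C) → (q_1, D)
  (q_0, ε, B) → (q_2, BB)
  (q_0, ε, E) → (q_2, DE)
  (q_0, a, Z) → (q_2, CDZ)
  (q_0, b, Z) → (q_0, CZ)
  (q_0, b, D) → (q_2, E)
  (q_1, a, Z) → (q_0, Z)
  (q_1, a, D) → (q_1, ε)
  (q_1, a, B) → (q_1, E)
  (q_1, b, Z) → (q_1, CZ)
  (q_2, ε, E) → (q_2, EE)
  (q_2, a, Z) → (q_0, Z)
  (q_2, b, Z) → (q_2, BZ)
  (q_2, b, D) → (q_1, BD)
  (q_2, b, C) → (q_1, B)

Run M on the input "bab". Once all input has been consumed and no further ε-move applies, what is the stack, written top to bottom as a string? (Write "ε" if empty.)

(q_0, bab, Z)
  read b, top Z: go to q_0, push CZ → (q_0, ab, CZ)
  ε-move, top C: go to q_1, push D → (q_1, ab, DZ)
  read a, top D: go to q_1, push ε → (q_1, b, Z)
  read b, top Z: go to q_1, push CZ → (q_1, ε, CZ)
All input consumed in state q_1 with stack CZ.

CZ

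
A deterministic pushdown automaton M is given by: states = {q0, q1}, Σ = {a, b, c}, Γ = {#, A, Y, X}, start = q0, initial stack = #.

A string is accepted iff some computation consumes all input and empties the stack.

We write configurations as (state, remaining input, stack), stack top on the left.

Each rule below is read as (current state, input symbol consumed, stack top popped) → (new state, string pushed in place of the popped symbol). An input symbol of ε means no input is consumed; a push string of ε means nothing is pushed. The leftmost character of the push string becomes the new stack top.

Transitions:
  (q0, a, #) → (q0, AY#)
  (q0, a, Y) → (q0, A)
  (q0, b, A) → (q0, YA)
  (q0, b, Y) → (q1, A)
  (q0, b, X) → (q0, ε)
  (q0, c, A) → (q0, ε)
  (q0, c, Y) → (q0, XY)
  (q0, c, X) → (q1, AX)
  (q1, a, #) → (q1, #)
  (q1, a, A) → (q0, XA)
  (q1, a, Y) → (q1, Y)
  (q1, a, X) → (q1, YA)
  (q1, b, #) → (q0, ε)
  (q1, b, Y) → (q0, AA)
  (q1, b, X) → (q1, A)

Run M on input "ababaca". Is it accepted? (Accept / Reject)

Reject

(q0, ababaca, #) ⊢ (q0, babaca, AY#) ⊢ (q0, abaca, YAY#) ⊢ (q0, baca, AAY#) ⊢ (q0, aca, YAAY#) ⊢ (q0, ca, AAAY#) ⊢ (q0, a, AAY#)
No transition applies at (q0, a, AAY#); input not fully consumed.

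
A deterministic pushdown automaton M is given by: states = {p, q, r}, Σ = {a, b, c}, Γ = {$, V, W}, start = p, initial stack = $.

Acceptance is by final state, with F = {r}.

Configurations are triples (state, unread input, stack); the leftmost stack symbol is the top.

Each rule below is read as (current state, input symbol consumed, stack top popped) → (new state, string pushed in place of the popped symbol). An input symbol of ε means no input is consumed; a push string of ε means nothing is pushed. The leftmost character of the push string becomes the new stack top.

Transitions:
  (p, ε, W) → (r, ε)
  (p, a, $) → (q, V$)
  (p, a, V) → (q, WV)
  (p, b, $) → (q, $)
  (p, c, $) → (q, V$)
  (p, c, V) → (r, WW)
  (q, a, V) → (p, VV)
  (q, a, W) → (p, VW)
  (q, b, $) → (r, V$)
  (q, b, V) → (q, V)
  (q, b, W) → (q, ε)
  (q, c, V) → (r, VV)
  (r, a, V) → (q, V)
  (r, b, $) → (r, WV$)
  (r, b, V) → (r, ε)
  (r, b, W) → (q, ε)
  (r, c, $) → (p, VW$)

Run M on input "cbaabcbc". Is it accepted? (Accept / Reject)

Reject

(p, cbaabcbc, $)
  read c, top $: go to q, push V$ → (q, baabcbc, V$)
  read b, top V: go to q, push V → (q, aabcbc, V$)
  read a, top V: go to p, push VV → (p, abcbc, VV$)
  read a, top V: go to q, push WV → (q, bcbc, WVV$)
  read b, top W: go to q, push ε → (q, cbc, VV$)
  read c, top V: go to r, push VV → (r, bc, VVV$)
  read b, top V: go to r, push ε → (r, c, VV$)
No transition applies at (r, c, VV$); input not fully consumed.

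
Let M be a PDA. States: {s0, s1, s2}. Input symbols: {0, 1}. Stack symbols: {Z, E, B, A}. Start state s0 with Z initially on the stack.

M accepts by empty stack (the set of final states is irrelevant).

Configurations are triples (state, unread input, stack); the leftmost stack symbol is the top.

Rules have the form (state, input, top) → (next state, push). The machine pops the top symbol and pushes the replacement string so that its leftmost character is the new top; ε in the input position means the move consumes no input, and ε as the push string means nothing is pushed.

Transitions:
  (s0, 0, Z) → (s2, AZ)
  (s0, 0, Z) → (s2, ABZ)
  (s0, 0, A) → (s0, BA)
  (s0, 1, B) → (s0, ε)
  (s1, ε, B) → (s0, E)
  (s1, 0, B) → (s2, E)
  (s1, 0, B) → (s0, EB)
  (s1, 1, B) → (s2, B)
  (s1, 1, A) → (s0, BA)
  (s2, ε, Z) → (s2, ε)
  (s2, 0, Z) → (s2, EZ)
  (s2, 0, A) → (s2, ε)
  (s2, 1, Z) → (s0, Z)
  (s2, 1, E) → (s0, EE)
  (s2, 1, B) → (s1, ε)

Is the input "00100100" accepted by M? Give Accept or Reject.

Accept

One accepting computation: (s0, 00100100, Z) ⊢ (s2, 0100100, AZ) ⊢ (s2, 100100, Z) ⊢ (s0, 00100, Z) ⊢ (s2, 0100, AZ) ⊢ (s2, 100, Z) ⊢ (s0, 00, Z) ⊢ (s2, 0, AZ) ⊢ (s2, ε, Z) ⊢ (s2, ε, ε)
All input consumed and the stack is empty.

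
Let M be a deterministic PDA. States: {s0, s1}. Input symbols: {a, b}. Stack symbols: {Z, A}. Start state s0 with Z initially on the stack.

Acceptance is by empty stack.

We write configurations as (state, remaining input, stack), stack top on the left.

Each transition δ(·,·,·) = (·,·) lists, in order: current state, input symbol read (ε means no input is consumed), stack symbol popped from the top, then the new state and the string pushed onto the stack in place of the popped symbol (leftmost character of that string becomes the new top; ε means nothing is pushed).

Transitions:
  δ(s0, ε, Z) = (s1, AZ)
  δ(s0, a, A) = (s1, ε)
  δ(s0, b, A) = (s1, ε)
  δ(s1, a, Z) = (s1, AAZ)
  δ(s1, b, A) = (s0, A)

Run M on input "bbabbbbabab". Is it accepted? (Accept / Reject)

(s0, bbabbbbabab, Z)
  ε-move, top Z: go to s1, push AZ → (s1, bbabbbbabab, AZ)
  read b, top A: go to s0, push A → (s0, babbbbabab, AZ)
  read b, top A: go to s1, push ε → (s1, abbbbabab, Z)
  read a, top Z: go to s1, push AAZ → (s1, bbbbabab, AAZ)
  read b, top A: go to s0, push A → (s0, bbbabab, AAZ)
  read b, top A: go to s1, push ε → (s1, bbabab, AZ)
  read b, top A: go to s0, push A → (s0, babab, AZ)
  read b, top A: go to s1, push ε → (s1, abab, Z)
  read a, top Z: go to s1, push AAZ → (s1, bab, AAZ)
  read b, top A: go to s0, push A → (s0, ab, AAZ)
  read a, top A: go to s1, push ε → (s1, b, AZ)
  read b, top A: go to s0, push A → (s0, ε, AZ)
All input consumed; stack is AZ, not empty, and no further ε-move applies.

Reject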